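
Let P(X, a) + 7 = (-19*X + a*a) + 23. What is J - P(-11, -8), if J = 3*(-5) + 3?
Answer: -301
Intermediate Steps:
P(X, a) = 16 + a² - 19*X (P(X, a) = -7 + ((-19*X + a*a) + 23) = -7 + ((-19*X + a²) + 23) = -7 + ((a² - 19*X) + 23) = -7 + (23 + a² - 19*X) = 16 + a² - 19*X)
J = -12 (J = -15 + 3 = -12)
J - P(-11, -8) = -12 - (16 + (-8)² - 19*(-11)) = -12 - (16 + 64 + 209) = -12 - 1*289 = -12 - 289 = -301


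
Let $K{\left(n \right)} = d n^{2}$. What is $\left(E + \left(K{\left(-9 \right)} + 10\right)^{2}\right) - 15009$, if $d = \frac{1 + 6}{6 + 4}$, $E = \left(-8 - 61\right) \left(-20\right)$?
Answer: $- \frac{918011}{100} \approx -9180.1$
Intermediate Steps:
$E = 1380$ ($E = \left(-69\right) \left(-20\right) = 1380$)
$d = \frac{7}{10} \approx 0.7$
$K{\left(n \right)} = \frac{7 n^{2}}{10}$
$\left(E + \left(K{\left(-9 \right)} + 10\right)^{2}\right) - 15009 = \left(1380 + \left(\frac{7 \left(-9\right)^{2}}{10} + 10\right)^{2}\right) - 15009 = \left(1380 + \left(\frac{7}{10} \cdot 81 + 10\right)^{2}\right) - 15009 = \left(1380 + \left(\frac{567}{10} + 10\right)^{2}\right) - 15009 = \left(1380 + \left(\frac{667}{10}\right)^{2}\right) - 15009 = \left(1380 + \frac{444889}{100}\right) - 15009 = \frac{582889}{100} - 15009 = - \frac{918011}{100}$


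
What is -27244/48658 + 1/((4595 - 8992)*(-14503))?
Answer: -868670706473/1551452812339 ≈ -0.55991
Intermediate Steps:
-27244/48658 + 1/((4595 - 8992)*(-14503)) = -27244*1/48658 - 1/14503/(-4397) = -13622/24329 - 1/4397*(-1/14503) = -13622/24329 + 1/63769691 = -868670706473/1551452812339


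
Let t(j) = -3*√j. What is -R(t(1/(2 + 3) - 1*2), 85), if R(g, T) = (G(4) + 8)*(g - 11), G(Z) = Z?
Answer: 132 + 108*I*√5/5 ≈ 132.0 + 48.299*I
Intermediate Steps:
R(g, T) = -132 + 12*g (R(g, T) = (4 + 8)*(g - 11) = 12*(-11 + g) = -132 + 12*g)
-R(t(1/(2 + 3) - 1*2), 85) = -(-132 + 12*(-3*√(1/(2 + 3) - 1*2))) = -(-132 + 12*(-3*√(1/5 - 2))) = -(-132 + 12*(-3*√(⅕ - 2))) = -(-132 + 12*(-9*I*√5/5)) = -(-132 - 108*I*√5/5) = 132 + 108*I*√5/5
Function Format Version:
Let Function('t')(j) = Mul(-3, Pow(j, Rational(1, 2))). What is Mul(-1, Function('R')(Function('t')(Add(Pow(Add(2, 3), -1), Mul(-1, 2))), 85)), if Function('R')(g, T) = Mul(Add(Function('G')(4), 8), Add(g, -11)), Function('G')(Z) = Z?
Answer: Add(132, Mul(Rational(108, 5), I, Pow(5, Rational(1, 2)))) ≈ Add(132.00, Mul(48.299, I))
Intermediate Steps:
Function('R')(g, T) = Add(-132, Mul(12, g)) (Function('R')(g, T) = Mul(Add(4, 8), Add(g, -11)) = Mul(12, Add(-11, g)) = Add(-132, Mul(12, g)))
Mul(-1, Function('R')(Function('t')(Add(Pow(Add(2, 3), -1), Mul(-1, 2))), 85)) = Mul(-1, Add(-132, Mul(12, Mul(-3, Pow(Add(Pow(Add(2, 3), -1), Mul(-1, 2)), Rational(1, 2)))))) = Mul(-1, Add(-132, Mul(12, Mul(-3, Pow(Add(Pow(5, -1), -2), Rational(1, 2)))))) = Mul(-1, Add(-132, Mul(12, Mul(-3, Pow(Add(Rational(1, 5), -2), Rational(1, 2)))))) = Mul(-1, Add(-132, Mul(12, Mul(-3, Pow(Rational(-9, 5), Rational(1, 2)))))) = Mul(-1, Add(-132, Mul(12, Mul(-3, Mul(Rational(3, 5), I, Pow(5, Rational(1, 2))))))) = Mul(-1, Add(-132, Mul(12, Mul(Rational(-9, 5), I, Pow(5, Rational(1, 2)))))) = Mul(-1, Add(-132, Mul(Rational(-108, 5), I, Pow(5, Rational(1, 2))))) = Add(132, Mul(Rational(108, 5), I, Pow(5, Rational(1, 2))))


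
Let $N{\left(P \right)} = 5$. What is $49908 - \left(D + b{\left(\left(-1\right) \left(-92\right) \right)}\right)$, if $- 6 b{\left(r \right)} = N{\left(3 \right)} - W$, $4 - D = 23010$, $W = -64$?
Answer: $\frac{145851}{2} \approx 72926.0$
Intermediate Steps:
$D = -23006$ ($D = 4 - 23010 = -23006$)
$b{\left(r \right)} = - \frac{23}{2}$ ($b{\left(r \right)} = - \frac{5 - -64}{6} = - \frac{5 + 64}{6} = \left(- \frac{1}{6}\right) 69 = - \frac{23}{2}$)
$49908 - \left(D + b{\left(\left(-1\right) \left(-92\right) \right)}\right) = 49908 - \left(-23006 - \frac{23}{2}\right) = 49908 - - \frac{46035}{2} = 49908 + \frac{46035}{2} = \frac{145851}{2}$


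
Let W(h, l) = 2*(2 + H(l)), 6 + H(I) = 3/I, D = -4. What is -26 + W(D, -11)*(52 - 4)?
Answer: -4798/11 ≈ -436.18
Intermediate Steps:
H(I) = -6 + 3/I
W(h, l) = -8 + 6/l (W(h, l) = 2*(2 + (-6 + 3/l)) = 2*(-4 + 3/l) = -8 + 6/l)
-26 + W(D, -11)*(52 - 4) = -26 + (-8 + 6/(-11))*(52 - 4) = -26 + (-8 + 6*(-1/11))*48 = -26 + (-8 - 6/11)*48 = -26 - 94/11*48 = -26 - 4512/11 = -4798/11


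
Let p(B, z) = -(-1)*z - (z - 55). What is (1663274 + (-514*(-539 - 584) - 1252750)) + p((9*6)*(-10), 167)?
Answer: 987801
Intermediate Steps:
p(B, z) = 55 (p(B, z) = z - (-55 + z) = z + (55 - z) = 55)
(1663274 + (-514*(-539 - 584) - 1252750)) + p((9*6)*(-10), 167) = (1663274 + (-514*(-539 - 584) - 1252750)) + 55 = (1663274 + (-514*(-1123) - 1252750)) + 55 = (1663274 + (577222 - 1252750)) + 55 = (1663274 - 675528) + 55 = 987746 + 55 = 987801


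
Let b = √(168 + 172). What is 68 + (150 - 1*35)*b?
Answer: 68 + 230*√85 ≈ 2188.5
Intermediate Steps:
b = 2*√85 (b = √340 = 2*√85 ≈ 18.439)
68 + (150 - 1*35)*b = 68 + (150 - 1*35)*(2*√85) = 68 + (150 - 35)*(2*√85) = 68 + 115*(2*√85) = 68 + 230*√85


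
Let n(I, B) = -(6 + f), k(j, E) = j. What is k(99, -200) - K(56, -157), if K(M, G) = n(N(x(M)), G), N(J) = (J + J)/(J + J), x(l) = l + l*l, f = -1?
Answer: 104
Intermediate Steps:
x(l) = l + l**2
N(J) = 1 (N(J) = (2*J)/((2*J)) = (2*J)*(1/(2*J)) = 1)
n(I, B) = -5 (n(I, B) = -(6 - 1) = -1*5 = -5)
K(M, G) = -5
k(99, -200) - K(56, -157) = 99 - 1*(-5) = 99 + 5 = 104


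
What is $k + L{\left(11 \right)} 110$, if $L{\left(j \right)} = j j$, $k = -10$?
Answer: $13300$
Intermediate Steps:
$L{\left(j \right)} = j^{2}$
$k + L{\left(11 \right)} 110 = -10 + 11^{2} \cdot 110 = -10 + 121 \cdot 110 = -10 + 13310 = 13300$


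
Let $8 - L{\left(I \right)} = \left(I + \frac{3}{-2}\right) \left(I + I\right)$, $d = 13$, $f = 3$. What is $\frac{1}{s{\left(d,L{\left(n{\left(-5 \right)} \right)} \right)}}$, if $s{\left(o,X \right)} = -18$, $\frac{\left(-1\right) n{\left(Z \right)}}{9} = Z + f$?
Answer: $- \frac{1}{18} \approx -0.055556$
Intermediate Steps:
$n{\left(Z \right)} = -27 - 9 Z$ ($n{\left(Z \right)} = - 9 \left(Z + 3\right) = - 9 \left(3 + Z\right) = -27 - 9 Z$)
$L{\left(I \right)} = 8 - 2 I \left(- \frac{3}{2} + I\right)$ ($L{\left(I \right)} = 8 - \left(I + \frac{3}{-2}\right) \left(I + I\right) = 8 - \left(I + 3 \left(- \frac{1}{2}\right)\right) 2 I = 8 - \left(I - \frac{3}{2}\right) 2 I = 8 - \left(- \frac{3}{2} + I\right) 2 I = 8 - 2 I \left(- \frac{3}{2} + I\right)$)
$\frac{1}{s{\left(d,L{\left(n{\left(-5 \right)} \right)} \right)}} = \frac{1}{-18} = - \frac{1}{18}$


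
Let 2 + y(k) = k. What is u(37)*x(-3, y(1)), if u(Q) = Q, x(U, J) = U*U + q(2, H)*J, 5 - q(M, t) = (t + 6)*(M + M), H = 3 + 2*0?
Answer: 1480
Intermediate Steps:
H = 3 (H = 3 + 0 = 3)
q(M, t) = 5 - 2*M*(6 + t) (q(M, t) = 5 - (t + 6)*(M + M) = 5 - (6 + t)*2*M = 5 - 2*M*(6 + t))
y(k) = -2 + k
x(U, J) = U² - 31*J (x(U, J) = U*U + (5 - 12*2 - 2*2*3)*J = U² + (5 - 24 - 12)*J = U² - 31*J)
u(37)*x(-3, y(1)) = 37*((-3)² - 31*(-2 + 1)) = 37*(9 - 31*(-1)) = 37*(9 + 31) = 37*40 = 1480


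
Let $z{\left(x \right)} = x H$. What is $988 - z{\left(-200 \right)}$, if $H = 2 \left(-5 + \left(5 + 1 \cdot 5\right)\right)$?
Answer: $2988$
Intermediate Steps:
$H = 10$ ($H = 2 \left(-5 + \left(5 + 5\right)\right) = 2 \left(-5 + 10\right) = 2 \cdot 5 = 10$)
$z{\left(x \right)} = 10 x$ ($z{\left(x \right)} = x 10 = 10 x$)
$988 - z{\left(-200 \right)} = 988 - 10 \left(-200\right) = 988 - -2000 = 988 + 2000 = 2988$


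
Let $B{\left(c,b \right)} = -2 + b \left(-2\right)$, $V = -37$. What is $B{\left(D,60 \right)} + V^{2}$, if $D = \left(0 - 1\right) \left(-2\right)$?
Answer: $1247$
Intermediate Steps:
$D = 2$ ($D = \left(-1\right) \left(-2\right) = 2$)
$B{\left(c,b \right)} = -2 - 2 b$
$B{\left(D,60 \right)} + V^{2} = \left(-2 - 120\right) + \left(-37\right)^{2} = \left(-2 - 120\right) + 1369 = -122 + 1369 = 1247$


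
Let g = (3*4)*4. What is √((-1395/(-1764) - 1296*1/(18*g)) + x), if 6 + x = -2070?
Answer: I*√407035/14 ≈ 45.571*I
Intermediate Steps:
x = -2076 (x = -6 - 2070 = -2076)
g = 48 (g = 12*4 = 48)
√((-1395/(-1764) - 1296*1/(18*g)) + x) = √((-1395/(-1764) - 1296/((2*9)*48)) - 2076) = √((-1395*(-1/1764) - 1296/(18*48)) - 2076) = √((155/196 - 1296/864) - 2076) = √((155/196 - 1296*1/864) - 2076) = √((155/196 - 3/2) - 2076) = √(-139/196 - 2076) = √(-407035/196) = I*√407035/14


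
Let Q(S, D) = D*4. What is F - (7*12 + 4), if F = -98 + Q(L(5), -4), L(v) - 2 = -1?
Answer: -202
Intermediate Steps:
L(v) = 1 (L(v) = 2 - 1 = 1)
Q(S, D) = 4*D
F = -114 (F = -98 + 4*(-4) = -98 - 16 = -114)
F - (7*12 + 4) = -114 - (7*12 + 4) = -114 - (84 + 4) = -114 - 1*88 = -114 - 88 = -202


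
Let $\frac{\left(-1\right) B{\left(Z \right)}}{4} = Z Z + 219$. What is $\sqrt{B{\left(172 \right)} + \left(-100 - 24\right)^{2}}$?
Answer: $2 i \sqrt{25959} \approx 322.24 i$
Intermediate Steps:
$B{\left(Z \right)} = -876 - 4 Z^{2}$ ($B{\left(Z \right)} = - 4 \left(Z Z + 219\right) = - 4 \left(Z^{2} + 219\right) = - 4 \left(219 + Z^{2}\right) = -876 - 4 Z^{2}$)
$\sqrt{B{\left(172 \right)} + \left(-100 - 24\right)^{2}} = \sqrt{\left(-876 - 4 \cdot 172^{2}\right) + \left(-100 - 24\right)^{2}} = \sqrt{\left(-876 - 118336\right) + \left(-124\right)^{2}} = \sqrt{\left(-876 - 118336\right) + 15376} = \sqrt{-119212 + 15376} = \sqrt{-103836} = 2 i \sqrt{25959}$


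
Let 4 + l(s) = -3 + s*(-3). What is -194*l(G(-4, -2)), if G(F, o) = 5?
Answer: 4268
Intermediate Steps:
l(s) = -7 - 3*s (l(s) = -4 + (-3 + s*(-3)) = -4 + (-3 - 3*s) = -7 - 3*s)
-194*l(G(-4, -2)) = -194*(-7 - 3*5) = -194*(-7 - 15) = -194*(-22) = 4268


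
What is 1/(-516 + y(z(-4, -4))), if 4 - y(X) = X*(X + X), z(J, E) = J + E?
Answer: -1/640 ≈ -0.0015625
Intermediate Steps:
z(J, E) = E + J
y(X) = 4 - 2*X² (y(X) = 4 - X*(X + X) = 4 - X*2*X = 4 - 2*X²)
1/(-516 + y(z(-4, -4))) = 1/(-516 + (4 - 2*(-4 - 4)²)) = 1/(-516 + (4 - 2*(-8)²)) = 1/(-516 + (4 - 2*64)) = 1/(-516 + (4 - 128)) = 1/(-516 - 124) = 1/(-640) = -1/640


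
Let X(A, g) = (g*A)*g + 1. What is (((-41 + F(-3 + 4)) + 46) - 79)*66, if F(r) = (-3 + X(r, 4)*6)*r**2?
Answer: 1650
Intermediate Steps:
X(A, g) = 1 + A*g**2 (X(A, g) = (A*g)*g + 1 = A*g**2 + 1 = 1 + A*g**2)
F(r) = r**2*(3 + 96*r) (F(r) = (-3 + (1 + r*4**2)*6)*r**2 = (-3 + (1 + r*16)*6)*r**2 = (-3 + (1 + 16*r)*6)*r**2 = (-3 + (6 + 96*r))*r**2 = (3 + 96*r)*r**2 = r**2*(3 + 96*r))
(((-41 + F(-3 + 4)) + 46) - 79)*66 = (((-41 + (-3 + 4)**2*(3 + 96*(-3 + 4))) + 46) - 79)*66 = (((-41 + 1**2*(3 + 96*1)) + 46) - 79)*66 = (((-41 + 1*(3 + 96)) + 46) - 79)*66 = (((-41 + 1*99) + 46) - 79)*66 = (((-41 + 99) + 46) - 79)*66 = ((58 + 46) - 79)*66 = (104 - 79)*66 = 25*66 = 1650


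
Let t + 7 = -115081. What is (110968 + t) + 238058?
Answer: 233938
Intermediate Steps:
t = -115088 (t = -7 - 115081 = -115088)
(110968 + t) + 238058 = (110968 - 115088) + 238058 = -4120 + 238058 = 233938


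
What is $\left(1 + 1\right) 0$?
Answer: $0$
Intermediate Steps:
$\left(1 + 1\right) 0 = 2 \cdot 0 = 0$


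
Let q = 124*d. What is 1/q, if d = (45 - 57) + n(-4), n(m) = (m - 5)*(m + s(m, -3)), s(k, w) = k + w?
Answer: 1/10788 ≈ 9.2696e-5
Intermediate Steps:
n(m) = (-5 + m)*(-3 + 2*m) (n(m) = (m - 5)*(m + (m - 3)) = (-5 + m)*(m + (-3 + m)) = (-5 + m)*(-3 + 2*m))
d = 87 (d = (45 - 57) + (15 - 13*(-4) + 2*(-4)**2) = -12 + (15 + 52 + 2*16) = -12 + (15 + 52 + 32) = -12 + 99 = 87)
q = 10788 (q = 124*87 = 10788)
1/q = 1/10788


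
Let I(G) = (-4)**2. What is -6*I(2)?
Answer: -96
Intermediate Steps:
I(G) = 16
-6*I(2) = -6*16 = -96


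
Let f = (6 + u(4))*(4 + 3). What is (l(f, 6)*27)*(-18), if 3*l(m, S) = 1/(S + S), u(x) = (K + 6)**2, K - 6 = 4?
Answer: -27/2 ≈ -13.500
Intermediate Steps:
K = 10 (K = 6 + 4 = 10)
u(x) = 256 (u(x) = (10 + 6)**2 = 16**2 = 256)
f = 1834 (f = (6 + 256)*(4 + 3) = 262*7 = 1834)
l(m, S) = 1/(6*S) (l(m, S) = 1/(3*(S + S)) = 1/(3*((2*S))) = (1/(2*S))/3 = 1/(6*S))
(l(f, 6)*27)*(-18) = (((1/6)/6)*27)*(-18) = (((1/6)*(1/6))*27)*(-18) = ((1/36)*27)*(-18) = (3/4)*(-18) = -27/2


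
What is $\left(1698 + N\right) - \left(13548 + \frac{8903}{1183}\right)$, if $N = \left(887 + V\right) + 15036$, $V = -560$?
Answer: $\frac{4146976}{1183} \approx 3505.5$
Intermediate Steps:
$N = 15363$ ($N = \left(887 - 560\right) + 15036 = 327 + 15036 = 15363$)
$\left(1698 + N\right) - \left(13548 + \frac{8903}{1183}\right) = \left(1698 + 15363\right) - \left(13548 + \frac{8903}{1183}\right) = 17061 - \left(13548 + 8903 \cdot \frac{1}{1183}\right) = 17061 - \frac{16036187}{1183} = \frac{4146976}{1183}$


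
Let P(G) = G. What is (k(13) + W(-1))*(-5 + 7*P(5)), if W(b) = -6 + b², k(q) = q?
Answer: 240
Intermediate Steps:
(k(13) + W(-1))*(-5 + 7*P(5)) = (13 + (-6 + (-1)²))*(-5 + 7*5) = (13 + (-6 + 1))*(-5 + 35) = (13 - 5)*30 = 8*30 = 240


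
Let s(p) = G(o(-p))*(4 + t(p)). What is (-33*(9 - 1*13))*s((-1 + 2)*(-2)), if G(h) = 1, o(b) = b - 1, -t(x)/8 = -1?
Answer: 1584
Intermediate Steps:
t(x) = 8 (t(x) = -8*(-1) = 8)
o(b) = -1 + b
s(p) = 12 (s(p) = 1*(4 + 8) = 1*12 = 12)
(-33*(9 - 1*13))*s((-1 + 2)*(-2)) = -33*(9 - 1*13)*12 = -33*(9 - 13)*12 = -33*(-4)*12 = 132*12 = 1584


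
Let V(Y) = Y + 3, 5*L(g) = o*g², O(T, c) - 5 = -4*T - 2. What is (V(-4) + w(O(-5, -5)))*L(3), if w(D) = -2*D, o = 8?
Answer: -3384/5 ≈ -676.80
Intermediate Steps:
O(T, c) = 3 - 4*T (O(T, c) = 5 + (-4*T - 2) = 5 + (-2 - 4*T) = 3 - 4*T)
L(g) = 8*g²/5 (L(g) = (8*g²)/5 = 8*g²/5)
V(Y) = 3 + Y
(V(-4) + w(O(-5, -5)))*L(3) = ((3 - 4) - 2*(3 - 4*(-5)))*((8/5)*3²) = (-1 - 2*(3 + 20))*((8/5)*9) = (-1 - 2*23)*(72/5) = (-1 - 46)*(72/5) = -47*72/5 = -3384/5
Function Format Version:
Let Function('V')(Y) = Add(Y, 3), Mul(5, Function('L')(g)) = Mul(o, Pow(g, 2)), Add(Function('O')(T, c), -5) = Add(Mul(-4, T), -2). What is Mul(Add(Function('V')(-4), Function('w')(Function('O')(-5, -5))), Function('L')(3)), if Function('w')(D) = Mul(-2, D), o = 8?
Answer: Rational(-3384, 5) ≈ -676.80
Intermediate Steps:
Function('O')(T, c) = Add(3, Mul(-4, T)) (Function('O')(T, c) = Add(5, Add(Mul(-4, T), -2)) = Add(5, Add(-2, Mul(-4, T))) = Add(3, Mul(-4, T)))
Function('L')(g) = Mul(Rational(8, 5), Pow(g, 2)) (Function('L')(g) = Mul(Rational(1, 5), Mul(8, Pow(g, 2))) = Mul(Rational(8, 5), Pow(g, 2)))
Function('V')(Y) = Add(3, Y)
Mul(Add(Function('V')(-4), Function('w')(Function('O')(-5, -5))), Function('L')(3)) = Mul(Add(Add(3, -4), Mul(-2, Add(3, Mul(-4, -5)))), Mul(Rational(8, 5), Pow(3, 2))) = Mul(Add(-1, Mul(-2, Add(3, 20))), Mul(Rational(8, 5), 9)) = Mul(Add(-1, Mul(-2, 23)), Rational(72, 5)) = Mul(Add(-1, -46), Rational(72, 5)) = Mul(-47, Rational(72, 5)) = Rational(-3384, 5)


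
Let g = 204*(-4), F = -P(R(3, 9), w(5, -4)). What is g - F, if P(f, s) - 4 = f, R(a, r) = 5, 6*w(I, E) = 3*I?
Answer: -807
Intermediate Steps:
w(I, E) = I/2 (w(I, E) = (3*I)/6 = I/2)
P(f, s) = 4 + f
F = -9 (F = -(4 + 5) = -1*9 = -9)
g = -816
g - F = -816 - 1*(-9) = -816 + 9 = -807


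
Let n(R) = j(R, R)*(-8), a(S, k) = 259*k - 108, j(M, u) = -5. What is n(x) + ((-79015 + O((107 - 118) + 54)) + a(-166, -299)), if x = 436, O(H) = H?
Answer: -156481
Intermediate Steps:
a(S, k) = -108 + 259*k
n(R) = 40 (n(R) = -5*(-8) = 40)
n(x) + ((-79015 + O((107 - 118) + 54)) + a(-166, -299)) = 40 + ((-79015 + ((107 - 118) + 54)) + (-108 + 259*(-299))) = 40 + ((-79015 + (-11 + 54)) + (-108 - 77441)) = 40 + ((-79015 + 43) - 77549) = 40 + (-78972 - 77549) = 40 - 156521 = -156481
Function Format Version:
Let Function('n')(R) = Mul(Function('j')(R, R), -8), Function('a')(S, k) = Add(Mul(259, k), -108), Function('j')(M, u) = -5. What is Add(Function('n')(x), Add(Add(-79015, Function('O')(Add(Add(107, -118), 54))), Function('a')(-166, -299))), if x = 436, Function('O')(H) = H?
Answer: -156481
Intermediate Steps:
Function('a')(S, k) = Add(-108, Mul(259, k))
Function('n')(R) = 40 (Function('n')(R) = Mul(-5, -8) = 40)
Add(Function('n')(x), Add(Add(-79015, Function('O')(Add(Add(107, -118), 54))), Function('a')(-166, -299))) = Add(40, Add(Add(-79015, Add(Add(107, -118), 54)), Add(-108, Mul(259, -299)))) = Add(40, Add(Add(-79015, Add(-11, 54)), Add(-108, -77441))) = Add(40, Add(Add(-79015, 43), -77549)) = Add(40, Add(-78972, -77549)) = Add(40, -156521) = -156481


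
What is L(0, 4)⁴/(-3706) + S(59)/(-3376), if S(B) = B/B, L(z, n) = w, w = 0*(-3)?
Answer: -1/3376 ≈ -0.00029621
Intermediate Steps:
w = 0
L(z, n) = 0
S(B) = 1
L(0, 4)⁴/(-3706) + S(59)/(-3376) = 0⁴/(-3706) + 1/(-3376) = 0*(-1/3706) + 1*(-1/3376) = 0 - 1/3376 = -1/3376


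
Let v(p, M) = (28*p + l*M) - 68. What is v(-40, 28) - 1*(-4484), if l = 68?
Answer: 5200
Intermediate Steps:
v(p, M) = -68 + 28*p + 68*M (v(p, M) = (28*p + 68*M) - 68 = -68 + 28*p + 68*M)
v(-40, 28) - 1*(-4484) = (-68 + 28*(-40) + 68*28) - 1*(-4484) = (-68 - 1120 + 1904) + 4484 = 716 + 4484 = 5200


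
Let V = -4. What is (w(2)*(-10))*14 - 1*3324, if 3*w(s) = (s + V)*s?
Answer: -9412/3 ≈ -3137.3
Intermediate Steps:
w(s) = s*(-4 + s)/3 (w(s) = ((s - 4)*s)/3 = ((-4 + s)*s)/3 = (s*(-4 + s))/3 = s*(-4 + s)/3)
(w(2)*(-10))*14 - 1*3324 = (((⅓)*2*(-4 + 2))*(-10))*14 - 1*3324 = (((⅓)*2*(-2))*(-10))*14 - 3324 = -4/3*(-10)*14 - 3324 = (40/3)*14 - 3324 = 560/3 - 3324 = -9412/3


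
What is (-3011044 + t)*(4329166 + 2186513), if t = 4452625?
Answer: 9392879048499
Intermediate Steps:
(-3011044 + t)*(4329166 + 2186513) = (-3011044 + 4452625)*(4329166 + 2186513) = 1441581*6515679 = 9392879048499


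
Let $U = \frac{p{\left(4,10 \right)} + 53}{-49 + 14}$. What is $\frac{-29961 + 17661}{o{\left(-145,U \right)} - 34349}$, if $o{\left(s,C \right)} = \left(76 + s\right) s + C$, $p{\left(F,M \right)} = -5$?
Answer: $\frac{107625}{213022} \approx 0.50523$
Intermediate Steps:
$U = - \frac{48}{35}$ ($U = \frac{-5 + 53}{-49 + 14} = \frac{48}{-35} = 48 \left(- \frac{1}{35}\right) = - \frac{48}{35} \approx -1.3714$)
$o{\left(s,C \right)} = C + s \left(76 + s\right)$ ($o{\left(s,C \right)} = s \left(76 + s\right) + C = C + s \left(76 + s\right)$)
$\frac{-29961 + 17661}{o{\left(-145,U \right)} - 34349} = \frac{-29961 + 17661}{\left(- \frac{48}{35} + \left(-145\right)^{2} + 76 \left(-145\right)\right) - 34349} = - \frac{12300}{\left(- \frac{48}{35} + 21025 - 11020\right) - 34349} = - \frac{12300}{\frac{350127}{35} - 34349} = - \frac{12300}{- \frac{852088}{35}} = \left(-12300\right) \left(- \frac{35}{852088}\right) = \frac{107625}{213022}$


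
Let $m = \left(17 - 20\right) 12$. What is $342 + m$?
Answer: $306$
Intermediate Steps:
$m = -36$ ($m = \left(-3\right) 12 = -36$)
$342 + m = 342 - 36 = 306$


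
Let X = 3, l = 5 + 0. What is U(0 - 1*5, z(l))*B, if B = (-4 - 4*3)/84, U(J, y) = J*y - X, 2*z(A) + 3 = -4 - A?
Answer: -36/7 ≈ -5.1429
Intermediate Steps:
l = 5
z(A) = -7/2 - A/2 (z(A) = -3/2 + (-4 - A)/2 = -3/2 + (-2 - A/2) = -7/2 - A/2)
U(J, y) = -3 + J*y (U(J, y) = J*y - 1*3 = J*y - 3 = -3 + J*y)
B = -4/21 (B = (-4 - 12)*(1/84) = -16*1/84 = -4/21 ≈ -0.19048)
U(0 - 1*5, z(l))*B = (-3 + (0 - 1*5)*(-7/2 - 1/2*5))*(-4/21) = (-3 + (0 - 5)*(-7/2 - 5/2))*(-4/21) = (-3 - 5*(-6))*(-4/21) = (-3 + 30)*(-4/21) = 27*(-4/21) = -36/7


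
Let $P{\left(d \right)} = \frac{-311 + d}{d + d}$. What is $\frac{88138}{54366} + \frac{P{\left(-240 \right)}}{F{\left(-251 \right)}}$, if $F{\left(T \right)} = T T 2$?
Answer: $\frac{296150044897}{182672659520} \approx 1.6212$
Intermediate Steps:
$P{\left(d \right)} = \frac{-311 + d}{2 d}$
$F{\left(T \right)} = 2 T^{2}$ ($F{\left(T \right)} = T^{2} \cdot 2 = 2 T^{2}$)
$\frac{88138}{54366} + \frac{P{\left(-240 \right)}}{F{\left(-251 \right)}} = \frac{88138}{54366} + \frac{\frac{1}{2} \frac{1}{-240} \left(-311 - 240\right)}{2 \left(-251\right)^{2}} = 88138 \cdot \frac{1}{54366} + \frac{\frac{1}{2} \left(- \frac{1}{240}\right) \left(-551\right)}{2 \cdot 63001} = \frac{44069}{27183} + \frac{551}{480 \cdot 126002} = \frac{44069}{27183} + \frac{551}{480} \cdot \frac{1}{126002} = \frac{44069}{27183} + \frac{551}{60480960} = \frac{296150044897}{182672659520}$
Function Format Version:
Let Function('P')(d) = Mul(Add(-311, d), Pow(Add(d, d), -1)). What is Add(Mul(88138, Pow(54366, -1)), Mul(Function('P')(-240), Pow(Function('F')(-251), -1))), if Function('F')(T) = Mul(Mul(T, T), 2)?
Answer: Rational(296150044897, 182672659520) ≈ 1.6212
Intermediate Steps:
Function('P')(d) = Mul(Rational(1, 2), Pow(d, -1), Add(-311, d)) (Function('P')(d) = Mul(Add(-311, d), Pow(Mul(2, d), -1)) = Mul(Add(-311, d), Mul(Rational(1, 2), Pow(d, -1))) = Mul(Rational(1, 2), Pow(d, -1), Add(-311, d)))
Function('F')(T) = Mul(2, Pow(T, 2)) (Function('F')(T) = Mul(Pow(T, 2), 2) = Mul(2, Pow(T, 2)))
Add(Mul(88138, Pow(54366, -1)), Mul(Function('P')(-240), Pow(Function('F')(-251), -1))) = Add(Mul(88138, Pow(54366, -1)), Mul(Mul(Rational(1, 2), Pow(-240, -1), Add(-311, -240)), Pow(Mul(2, Pow(-251, 2)), -1))) = Add(Mul(88138, Rational(1, 54366)), Mul(Mul(Rational(1, 2), Rational(-1, 240), -551), Pow(Mul(2, 63001), -1))) = Add(Rational(44069, 27183), Mul(Rational(551, 480), Pow(126002, -1))) = Add(Rational(44069, 27183), Mul(Rational(551, 480), Rational(1, 126002))) = Add(Rational(44069, 27183), Rational(551, 60480960)) = Rational(296150044897, 182672659520)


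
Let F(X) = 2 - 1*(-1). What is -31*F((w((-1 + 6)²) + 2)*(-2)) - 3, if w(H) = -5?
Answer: -96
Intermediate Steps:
F(X) = 3 (F(X) = 2 + 1 = 3)
-31*F((w((-1 + 6)²) + 2)*(-2)) - 3 = -31*3 - 3 = -93 - 3 = -96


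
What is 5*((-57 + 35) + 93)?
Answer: 355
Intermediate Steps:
5*((-57 + 35) + 93) = 5*(-22 + 93) = 5*71 = 355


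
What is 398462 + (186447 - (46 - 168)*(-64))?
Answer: 577101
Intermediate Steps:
398462 + (186447 - (46 - 168)*(-64)) = 398462 + (186447 - (-122)*(-64)) = 398462 + (186447 - 1*7808) = 398462 + (186447 - 7808) = 398462 + 178639 = 577101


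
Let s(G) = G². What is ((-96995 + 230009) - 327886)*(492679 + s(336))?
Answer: -118009611400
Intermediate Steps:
((-96995 + 230009) - 327886)*(492679 + s(336)) = ((-96995 + 230009) - 327886)*(492679 + 336²) = (133014 - 327886)*(492679 + 112896) = -194872*605575 = -118009611400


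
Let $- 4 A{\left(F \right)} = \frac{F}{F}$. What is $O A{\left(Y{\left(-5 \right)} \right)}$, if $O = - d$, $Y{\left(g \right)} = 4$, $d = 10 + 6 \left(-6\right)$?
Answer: $- \frac{13}{2} \approx -6.5$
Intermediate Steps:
$d = -26$ ($d = 10 - 36 = -26$)
$A{\left(F \right)} = - \frac{1}{4}$ ($A{\left(F \right)} = - \frac{F \frac{1}{F}}{4} = \left(- \frac{1}{4}\right) 1 = - \frac{1}{4}$)
$O = 26$ ($O = \left(-1\right) \left(-26\right) = 26$)
$O A{\left(Y{\left(-5 \right)} \right)} = 26 \left(- \frac{1}{4}\right) = - \frac{13}{2}$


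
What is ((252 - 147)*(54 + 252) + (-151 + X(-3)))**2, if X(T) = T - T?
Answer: 1022656441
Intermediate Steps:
X(T) = 0
((252 - 147)*(54 + 252) + (-151 + X(-3)))**2 = ((252 - 147)*(54 + 252) + (-151 + 0))**2 = (105*306 - 151)**2 = (32130 - 151)**2 = 31979**2 = 1022656441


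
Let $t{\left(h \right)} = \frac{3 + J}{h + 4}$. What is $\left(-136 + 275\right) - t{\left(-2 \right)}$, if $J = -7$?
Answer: $141$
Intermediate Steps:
$t{\left(h \right)} = - \frac{4}{4 + h}$ ($t{\left(h \right)} = \frac{3 - 7}{h + 4} = - \frac{4}{4 + h}$)
$\left(-136 + 275\right) - t{\left(-2 \right)} = \left(-136 + 275\right) - - \frac{4}{4 - 2} = 139 - - \frac{4}{2} = 139 - \left(-4\right) \frac{1}{2} = 139 - -2 = 139 + 2 = 141$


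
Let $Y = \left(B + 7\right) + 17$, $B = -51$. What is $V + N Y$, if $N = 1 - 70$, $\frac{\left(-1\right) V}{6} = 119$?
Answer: $1149$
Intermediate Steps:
$V = -714$ ($V = \left(-6\right) 119 = -714$)
$N = -69$
$Y = -27$ ($Y = \left(-51 + 7\right) + 17 = -44 + 17 = -27$)
$V + N Y = -714 - -1863 = -714 + 1863 = 1149$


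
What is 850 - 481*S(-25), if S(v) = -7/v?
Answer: 17883/25 ≈ 715.32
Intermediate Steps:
850 - 481*S(-25) = 850 - (-3367)/(-25) = 850 - (-3367)*(-1)/25 = 850 - 481*7/25 = 850 - 3367/25 = 17883/25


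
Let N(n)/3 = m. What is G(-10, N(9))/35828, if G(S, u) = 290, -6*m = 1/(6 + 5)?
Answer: 145/17914 ≈ 0.0080942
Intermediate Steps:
m = -1/66 (m = -1/(6*(6 + 5)) = -1/6/11 = -1/6*1/11 = -1/66 ≈ -0.015152)
N(n) = -1/22 (N(n) = 3*(-1/66) = -1/22)
G(-10, N(9))/35828 = 290/35828 = 290*(1/35828) = 145/17914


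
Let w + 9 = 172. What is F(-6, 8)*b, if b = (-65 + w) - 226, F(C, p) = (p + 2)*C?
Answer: 7680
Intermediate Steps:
w = 163 (w = -9 + 172 = 163)
F(C, p) = C*(2 + p) (F(C, p) = (2 + p)*C = C*(2 + p))
b = -128 (b = (-65 + 163) - 226 = 98 - 226 = -128)
F(-6, 8)*b = -6*(2 + 8)*(-128) = -6*10*(-128) = -60*(-128) = 7680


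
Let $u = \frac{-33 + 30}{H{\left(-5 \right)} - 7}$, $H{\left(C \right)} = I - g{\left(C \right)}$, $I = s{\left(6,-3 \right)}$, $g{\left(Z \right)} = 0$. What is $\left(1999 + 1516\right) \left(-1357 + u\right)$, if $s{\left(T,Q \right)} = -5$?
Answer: $- \frac{19075905}{4} \approx -4.769 \cdot 10^{6}$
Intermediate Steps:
$I = -5$
$H{\left(C \right)} = -5$ ($H{\left(C \right)} = -5 - 0 = -5 + 0 = -5$)
$u = \frac{1}{4}$ ($u = \frac{-33 + 30}{-5 - 7} = \frac{1}{-12} \left(-3\right) = \left(- \frac{1}{12}\right) \left(-3\right) = \frac{1}{4} \approx 0.25$)
$\left(1999 + 1516\right) \left(-1357 + u\right) = \left(1999 + 1516\right) \left(-1357 + \frac{1}{4}\right) = 3515 \left(- \frac{5427}{4}\right) = - \frac{19075905}{4}$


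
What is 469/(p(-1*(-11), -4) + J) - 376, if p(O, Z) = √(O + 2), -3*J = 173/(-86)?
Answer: -335044874/835403 + 31218516*√13/835403 ≈ -266.32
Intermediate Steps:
J = 173/258 (J = -173/(3*(-86)) = -173*(-1)/(3*86) = -⅓*(-173/86) = 173/258 ≈ 0.67054)
p(O, Z) = √(2 + O)
469/(p(-1*(-11), -4) + J) - 376 = 469/(√(2 - 1*(-11)) + 173/258) - 376 = 469/(√(2 + 11) + 173/258) - 376 = 469/(√13 + 173/258) - 376 = 469/(173/258 + √13) - 376 = -376 + 469/(173/258 + √13)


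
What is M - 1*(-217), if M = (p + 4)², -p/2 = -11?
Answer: 893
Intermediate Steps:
p = 22 (p = -2*(-11) = 22)
M = 676 (M = (22 + 4)² = 26² = 676)
M - 1*(-217) = 676 - 1*(-217) = 676 + 217 = 893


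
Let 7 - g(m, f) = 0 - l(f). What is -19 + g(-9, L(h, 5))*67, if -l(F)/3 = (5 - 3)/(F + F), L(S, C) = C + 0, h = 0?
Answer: 2049/5 ≈ 409.80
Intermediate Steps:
L(S, C) = C
l(F) = -3/F (l(F) = -3*(5 - 3)/(F + F) = -6/(2*F) = -6*1/(2*F) = -3/F)
g(m, f) = 7 - 3/f (g(m, f) = 7 - (0 - (-3)/f) = 7 - (0 + 3/f) = 7 - 3/f)
-19 + g(-9, L(h, 5))*67 = -19 + (7 - 3/5)*67 = -19 + (7 - 3*⅕)*67 = -19 + (7 - ⅗)*67 = -19 + (32/5)*67 = -19 + 2144/5 = 2049/5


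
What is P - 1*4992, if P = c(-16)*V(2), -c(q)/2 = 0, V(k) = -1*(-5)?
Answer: -4992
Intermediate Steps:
V(k) = 5
c(q) = 0 (c(q) = -2*0 = 0)
P = 0 (P = 0*5 = 0)
P - 1*4992 = 0 - 1*4992 = 0 - 4992 = -4992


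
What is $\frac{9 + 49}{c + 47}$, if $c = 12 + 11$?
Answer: $\frac{29}{35} \approx 0.82857$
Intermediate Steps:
$c = 23$
$\frac{9 + 49}{c + 47} = \frac{9 + 49}{23 + 47} = \frac{1}{70} \cdot 58 = \frac{29}{35}$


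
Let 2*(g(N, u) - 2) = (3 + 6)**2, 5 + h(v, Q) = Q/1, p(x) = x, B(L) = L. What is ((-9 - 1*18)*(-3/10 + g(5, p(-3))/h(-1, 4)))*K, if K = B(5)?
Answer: 5778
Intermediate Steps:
h(v, Q) = -5 + Q (h(v, Q) = -5 + Q/1 = -5 + Q*1 = -5 + Q)
K = 5
g(N, u) = 85/2 (g(N, u) = 2 + (3 + 6)**2/2 = 2 + (1/2)*9**2 = 2 + (1/2)*81 = 2 + 81/2 = 85/2)
((-9 - 1*18)*(-3/10 + g(5, p(-3))/h(-1, 4)))*K = ((-9 - 1*18)*(-3/10 + 85/(2*(-5 + 4))))*5 = ((-9 - 18)*(-3*1/10 + (85/2)/(-1)))*5 = -27*(-3/10 + (85/2)*(-1))*5 = -27*(-3/10 - 85/2)*5 = -27*(-214/5)*5 = (5778/5)*5 = 5778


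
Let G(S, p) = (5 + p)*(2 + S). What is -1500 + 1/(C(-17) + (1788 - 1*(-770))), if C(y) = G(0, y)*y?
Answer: -4448999/2966 ≈ -1500.0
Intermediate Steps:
G(S, p) = (2 + S)*(5 + p)
C(y) = y*(10 + 2*y) (C(y) = (10 + 2*y + 5*0 + 0*y)*y = (10 + 2*y + 0 + 0)*y = (10 + 2*y)*y = y*(10 + 2*y))
-1500 + 1/(C(-17) + (1788 - 1*(-770))) = -1500 + 1/(2*(-17)*(5 - 17) + (1788 - 1*(-770))) = -1500 + 1/(2*(-17)*(-12) + (1788 + 770)) = -1500 + 1/(408 + 2558) = -1500 + 1/2966 = -4448999/2966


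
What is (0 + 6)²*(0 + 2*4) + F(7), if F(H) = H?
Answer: 295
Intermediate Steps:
(0 + 6)²*(0 + 2*4) + F(7) = (0 + 6)²*(0 + 2*4) + 7 = 6²*(0 + 8) + 7 = 36*8 + 7 = 288 + 7 = 295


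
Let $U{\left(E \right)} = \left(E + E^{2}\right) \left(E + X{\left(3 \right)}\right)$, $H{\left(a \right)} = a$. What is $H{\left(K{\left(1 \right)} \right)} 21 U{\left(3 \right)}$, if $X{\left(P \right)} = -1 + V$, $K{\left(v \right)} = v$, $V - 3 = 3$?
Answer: $2016$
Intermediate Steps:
$V = 6$ ($V = 3 + 3 = 6$)
$X{\left(P \right)} = 5$ ($X{\left(P \right)} = -1 + 6 = 5$)
$U{\left(E \right)} = \left(5 + E\right) \left(E + E^{2}\right)$ ($U{\left(E \right)} = \left(E + E^{2}\right) \left(E + 5\right) = \left(E + E^{2}\right) \left(5 + E\right) = \left(5 + E\right) \left(E + E^{2}\right)$)
$H{\left(K{\left(1 \right)} \right)} 21 U{\left(3 \right)} = 1 \cdot 21 \cdot 3 \left(5 + 3^{2} + 6 \cdot 3\right) = 21 \cdot 3 \left(5 + 9 + 18\right) = 21 \cdot 3 \cdot 32 = 21 \cdot 96 = 2016$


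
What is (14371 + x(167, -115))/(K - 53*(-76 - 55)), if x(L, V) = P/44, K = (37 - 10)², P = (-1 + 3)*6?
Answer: 39521/21098 ≈ 1.8732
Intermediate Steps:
P = 12 (P = 2*6 = 12)
K = 729 (K = 27² = 729)
x(L, V) = 3/11 (x(L, V) = 12/44 = 12*(1/44) = 3/11)
(14371 + x(167, -115))/(K - 53*(-76 - 55)) = (14371 + 3/11)/(729 - 53*(-76 - 55)) = 158084/(11*(729 - 53*(-131))) = 158084/(11*(729 + 6943)) = (158084/11)/7672 = (158084/11)*(1/7672) = 39521/21098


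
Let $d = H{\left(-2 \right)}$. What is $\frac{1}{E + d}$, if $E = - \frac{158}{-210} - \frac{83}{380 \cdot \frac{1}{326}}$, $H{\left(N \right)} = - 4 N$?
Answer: $- \frac{3990}{249187} \approx -0.016012$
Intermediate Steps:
$E = - \frac{281107}{3990}$ ($E = \left(-158\right) \left(- \frac{1}{210}\right) - \frac{83}{380 \cdot \frac{1}{326}} = \frac{79}{105} - \frac{83}{\frac{190}{163}} = \frac{79}{105} - \frac{13529}{190} = - \frac{281107}{3990} \approx -70.453$)
$d = 8$ ($d = \left(-4\right) \left(-2\right) = 8$)
$\frac{1}{E + d} = \frac{1}{- \frac{281107}{3990} + 8} = \frac{1}{- \frac{249187}{3990}} = - \frac{3990}{249187}$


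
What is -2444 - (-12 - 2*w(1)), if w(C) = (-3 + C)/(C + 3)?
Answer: -2433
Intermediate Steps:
w(C) = (-3 + C)/(3 + C)
-2444 - (-12 - 2*w(1)) = -2444 - (-12 - 2*(-3 + 1)/(3 + 1)) = -2444 - (-12 - 2*(-2)/4) = -2444 - (-12 - (-2)/2) = -2444 - (-12 - 2*(-1/2)) = -2444 - (-12 + 1) = -2444 - 1*(-11) = -2444 + 11 = -2433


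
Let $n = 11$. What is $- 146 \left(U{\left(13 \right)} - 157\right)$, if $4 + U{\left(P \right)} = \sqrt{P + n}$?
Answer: $23506 - 292 \sqrt{6} \approx 22791.0$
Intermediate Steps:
$U{\left(P \right)} = -4 + \sqrt{11 + P}$ ($U{\left(P \right)} = -4 + \sqrt{P + 11} = -4 + \sqrt{11 + P}$)
$- 146 \left(U{\left(13 \right)} - 157\right) = - 146 \left(\left(-4 + \sqrt{11 + 13}\right) - 157\right) = - 146 \left(\left(-4 + \sqrt{24}\right) - 157\right) = - 146 \left(\left(-4 + 2 \sqrt{6}\right) - 157\right) = - 146 \left(-161 + 2 \sqrt{6}\right) = 23506 - 292 \sqrt{6}$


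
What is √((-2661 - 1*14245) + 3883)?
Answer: 3*I*√1447 ≈ 114.12*I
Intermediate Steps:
√((-2661 - 1*14245) + 3883) = √((-2661 - 14245) + 3883) = √(-16906 + 3883) = √(-13023) = 3*I*√1447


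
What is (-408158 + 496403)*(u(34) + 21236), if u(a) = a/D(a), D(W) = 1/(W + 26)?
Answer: 2053990620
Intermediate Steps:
D(W) = 1/(26 + W)
u(a) = a*(26 + a) (u(a) = a/(1/(26 + a)) = a*(26 + a))
(-408158 + 496403)*(u(34) + 21236) = (-408158 + 496403)*(34*(26 + 34) + 21236) = 88245*(34*60 + 21236) = 88245*(2040 + 21236) = 88245*23276 = 2053990620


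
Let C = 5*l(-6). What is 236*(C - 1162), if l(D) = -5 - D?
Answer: -273052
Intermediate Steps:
C = 5 (C = 5*(-5 - 1*(-6)) = 5*(-5 + 6) = 5*1 = 5)
236*(C - 1162) = 236*(5 - 1162) = 236*(-1157) = -273052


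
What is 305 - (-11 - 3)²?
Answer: 109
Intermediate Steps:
305 - (-11 - 3)² = 305 - 1*(-14)² = 305 - 1*196 = 305 - 196 = 109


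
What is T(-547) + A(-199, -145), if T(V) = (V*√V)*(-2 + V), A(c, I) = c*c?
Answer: 39601 + 300303*I*√547 ≈ 39601.0 + 7.0235e+6*I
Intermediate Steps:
A(c, I) = c²
T(V) = V^(3/2)*(-2 + V)
T(-547) + A(-199, -145) = (-547)^(3/2)*(-2 - 547) + (-199)² = -547*I*√547*(-549) + 39601 = 300303*I*√547 + 39601 = 39601 + 300303*I*√547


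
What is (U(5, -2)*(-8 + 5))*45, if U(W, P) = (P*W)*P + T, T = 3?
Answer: -3105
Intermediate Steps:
U(W, P) = 3 + W*P² (U(W, P) = (P*W)*P + 3 = W*P² + 3 = 3 + W*P²)
(U(5, -2)*(-8 + 5))*45 = ((3 + 5*(-2)²)*(-8 + 5))*45 = ((3 + 5*4)*(-3))*45 = ((3 + 20)*(-3))*45 = (23*(-3))*45 = -69*45 = -3105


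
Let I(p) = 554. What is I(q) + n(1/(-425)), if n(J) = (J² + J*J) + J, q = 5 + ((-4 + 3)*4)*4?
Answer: 100065827/180625 ≈ 554.00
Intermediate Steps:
q = -11 (q = 5 - 1*4*4 = 5 - 4*4 = 5 - 16 = -11)
n(J) = J + 2*J² (n(J) = (J² + J²) + J = 2*J² + J = J + 2*J²)
I(q) + n(1/(-425)) = 554 + (1 + 2/(-425))/(-425) = 554 - (1 + 2*(-1/425))/425 = 554 - (1 - 2/425)/425 = 554 - 1/425*423/425 = 554 - 423/180625 = 100065827/180625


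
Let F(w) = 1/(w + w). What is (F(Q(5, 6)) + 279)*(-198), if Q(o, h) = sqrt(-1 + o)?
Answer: -110583/2 ≈ -55292.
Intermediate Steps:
F(w) = 1/(2*w)
(F(Q(5, 6)) + 279)*(-198) = (1/(2*(sqrt(-1 + 5))) + 279)*(-198) = (1/(2*(sqrt(4))) + 279)*(-198) = ((1/2)/2 + 279)*(-198) = ((1/2)*(1/2) + 279)*(-198) = (1/4 + 279)*(-198) = (1117/4)*(-198) = -110583/2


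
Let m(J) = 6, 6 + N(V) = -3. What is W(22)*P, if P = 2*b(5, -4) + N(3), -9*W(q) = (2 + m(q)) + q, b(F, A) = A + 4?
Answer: 30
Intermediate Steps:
N(V) = -9 (N(V) = -6 - 3 = -9)
b(F, A) = 4 + A
W(q) = -8/9 - q/9 (W(q) = -((2 + 6) + q)/9 = -(8 + q)/9 = -8/9 - q/9)
P = -9 (P = 2*(4 - 4) - 9 = 2*0 - 9 = 0 - 9 = -9)
W(22)*P = (-8/9 - ⅑*22)*(-9) = (-8/9 - 22/9)*(-9) = -10/3*(-9) = 30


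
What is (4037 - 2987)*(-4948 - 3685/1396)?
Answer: -3628323825/698 ≈ -5.1982e+6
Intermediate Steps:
(4037 - 2987)*(-4948 - 3685/1396) = 1050*(-4948 - 3685*1/1396) = 1050*(-4948 - 3685/1396) = 1050*(-6911093/1396) = -3628323825/698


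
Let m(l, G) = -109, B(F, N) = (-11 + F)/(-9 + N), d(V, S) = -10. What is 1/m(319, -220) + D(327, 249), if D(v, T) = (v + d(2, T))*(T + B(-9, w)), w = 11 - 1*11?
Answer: 78124324/981 ≈ 79637.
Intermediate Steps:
w = 0 (w = 11 - 11 = 0)
B(F, N) = (-11 + F)/(-9 + N)
D(v, T) = (-10 + v)*(20/9 + T) (D(v, T) = (v - 10)*(T + (-11 - 9)/(-9 + 0)) = (-10 + v)*(T - 20/(-9)) = (-10 + v)*(T - ⅑*(-20)) = (-10 + v)*(T + 20/9) = (-10 + v)*(20/9 + T))
1/m(319, -220) + D(327, 249) = 1/(-109) + (-200/9 - 10*249 + (20/9)*327 + 249*327) = -1/109 + (-200/9 - 2490 + 2180/3 + 81423) = -1/109 + 716737/9 = 78124324/981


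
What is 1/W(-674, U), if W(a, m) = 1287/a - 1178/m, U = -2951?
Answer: -1988974/3003965 ≈ -0.66212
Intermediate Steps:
W(a, m) = -1178/m + 1287/a
1/W(-674, U) = 1/(-1178/(-2951) + 1287/(-674)) = 1/(-1178*(-1/2951) + 1287*(-1/674)) = 1/(1178/2951 - 1287/674) = 1/(-3003965/1988974) = -1988974/3003965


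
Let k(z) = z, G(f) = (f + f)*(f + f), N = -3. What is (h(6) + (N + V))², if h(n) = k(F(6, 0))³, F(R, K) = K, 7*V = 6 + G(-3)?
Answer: 9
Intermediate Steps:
G(f) = 4*f² (G(f) = (2*f)*(2*f) = 4*f²)
V = 6 (V = (6 + 4*(-3)²)/7 = (6 + 4*9)/7 = (6 + 36)/7 = (⅐)*42 = 6)
h(n) = 0 (h(n) = 0³ = 0)
(h(6) + (N + V))² = (0 + (-3 + 6))² = (0 + 3)² = 3² = 9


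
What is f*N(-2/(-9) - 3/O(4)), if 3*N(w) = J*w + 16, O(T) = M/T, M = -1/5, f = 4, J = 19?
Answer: 41768/27 ≈ 1547.0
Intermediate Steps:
M = -1/5 (M = -1*1/5 = -1/5 ≈ -0.20000)
O(T) = -1/(5*T)
N(w) = 16/3 + 19*w/3 (N(w) = (19*w + 16)/3 = (16 + 19*w)/3 = 16/3 + 19*w/3)
f*N(-2/(-9) - 3/O(4)) = 4*(16/3 + 19*(-2/(-9) - 3/((-1/5/4)))/3) = 4*(16/3 + 19*(-2*(-1/9) - 3/((-1/5*1/4)))/3) = 4*(16/3 + 19*(2/9 - 3/(-1/20))/3) = 4*(16/3 + 19*(2/9 - 3*(-20))/3) = 4*(16/3 + 19*(2/9 + 60)/3) = 4*(16/3 + (19/3)*(542/9)) = 4*(16/3 + 10298/27) = 4*(10442/27) = 41768/27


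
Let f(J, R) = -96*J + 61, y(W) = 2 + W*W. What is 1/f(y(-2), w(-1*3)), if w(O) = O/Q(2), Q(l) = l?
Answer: -1/515 ≈ -0.0019417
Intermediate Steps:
w(O) = O/2
y(W) = 2 + W²
f(J, R) = 61 - 96*J
1/f(y(-2), w(-1*3)) = 1/(61 - 96*(2 + (-2)²)) = 1/(61 - 96*(2 + 4)) = 1/(61 - 96*6) = 1/(61 - 576) = 1/(-515) = -1/515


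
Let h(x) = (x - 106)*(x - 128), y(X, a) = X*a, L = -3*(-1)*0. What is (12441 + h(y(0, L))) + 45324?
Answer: 71333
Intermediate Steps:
L = 0 (L = 3*0 = 0)
h(x) = (-128 + x)*(-106 + x) (h(x) = (-106 + x)*(-128 + x) = (-128 + x)*(-106 + x))
(12441 + h(y(0, L))) + 45324 = (12441 + (13568 + (0*0)² - 0*0)) + 45324 = (12441 + (13568 + 0² - 234*0)) + 45324 = (12441 + (13568 + 0 + 0)) + 45324 = (12441 + 13568) + 45324 = 26009 + 45324 = 71333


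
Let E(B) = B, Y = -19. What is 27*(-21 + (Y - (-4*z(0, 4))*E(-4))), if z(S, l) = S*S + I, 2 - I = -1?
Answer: -2376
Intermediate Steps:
I = 3 (I = 2 - 1*(-1) = 2 + 1 = 3)
z(S, l) = 3 + S**2 (z(S, l) = S*S + 3 = S**2 + 3 = 3 + S**2)
27*(-21 + (Y - (-4*z(0, 4))*E(-4))) = 27*(-21 + (-19 - (-4*(3 + 0**2))*(-4))) = 27*(-21 + (-19 - (-4*(3 + 0))*(-4))) = 27*(-21 + (-19 - (-4*3)*(-4))) = 27*(-21 + (-19 - (-12)*(-4))) = 27*(-21 + (-19 - 1*48)) = 27*(-21 + (-19 - 48)) = 27*(-21 - 67) = 27*(-88) = -2376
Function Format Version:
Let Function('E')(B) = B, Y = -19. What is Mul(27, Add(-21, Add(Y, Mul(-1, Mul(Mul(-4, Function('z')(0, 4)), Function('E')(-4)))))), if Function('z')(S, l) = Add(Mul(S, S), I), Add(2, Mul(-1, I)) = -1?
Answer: -2376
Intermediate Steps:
I = 3 (I = Add(2, Mul(-1, -1)) = Add(2, 1) = 3)
Function('z')(S, l) = Add(3, Pow(S, 2)) (Function('z')(S, l) = Add(Mul(S, S), 3) = Add(Pow(S, 2), 3) = Add(3, Pow(S, 2)))
Mul(27, Add(-21, Add(Y, Mul(-1, Mul(Mul(-4, Function('z')(0, 4)), Function('E')(-4)))))) = Mul(27, Add(-21, Add(-19, Mul(-1, Mul(Mul(-4, Add(3, Pow(0, 2))), -4))))) = Mul(27, Add(-21, Add(-19, Mul(-1, Mul(Mul(-4, Add(3, 0)), -4))))) = Mul(27, Add(-21, Add(-19, Mul(-1, Mul(Mul(-4, 3), -4))))) = Mul(27, Add(-21, Add(-19, Mul(-1, Mul(-12, -4))))) = Mul(27, Add(-21, Add(-19, Mul(-1, 48)))) = Mul(27, Add(-21, Add(-19, -48))) = Mul(27, Add(-21, -67)) = Mul(27, -88) = -2376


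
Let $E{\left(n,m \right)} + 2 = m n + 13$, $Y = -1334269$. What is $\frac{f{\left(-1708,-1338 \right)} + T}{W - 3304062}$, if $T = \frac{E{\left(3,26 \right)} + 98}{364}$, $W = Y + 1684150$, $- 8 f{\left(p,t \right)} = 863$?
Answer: $\frac{26053}{716881256} \approx 3.6342 \cdot 10^{-5}$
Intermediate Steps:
$E{\left(n,m \right)} = 11 + m n$ ($E{\left(n,m \right)} = -2 + \left(m n + 13\right) = -2 + \left(13 + m n\right) = 11 + m n$)
$f{\left(p,t \right)} = - \frac{863}{8}$ ($f{\left(p,t \right)} = \left(- \frac{1}{8}\right) 863 = - \frac{863}{8}$)
$W = 349881$ ($W = -1334269 + 1684150 = 349881$)
$T = \frac{187}{364}$ ($T = \frac{\left(11 + 26 \cdot 3\right) + 98}{364} = \frac{\left(11 + 78\right) + 98}{364} = \frac{89 + 98}{364} = \frac{1}{364} \cdot 187 = \frac{187}{364} \approx 0.51374$)
$\frac{f{\left(-1708,-1338 \right)} + T}{W - 3304062} = \frac{- \frac{863}{8} + \frac{187}{364}}{349881 - 3304062} = - \frac{78159}{728 \left(-2954181\right)} = \left(- \frac{78159}{728}\right) \left(- \frac{1}{2954181}\right) = \frac{26053}{716881256}$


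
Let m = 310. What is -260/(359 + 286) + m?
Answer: 39938/129 ≈ 309.60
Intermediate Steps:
-260/(359 + 286) + m = -260/(359 + 286) + 310 = -260/645 + 310 = (1/645)*(-260) + 310 = -52/129 + 310 = 39938/129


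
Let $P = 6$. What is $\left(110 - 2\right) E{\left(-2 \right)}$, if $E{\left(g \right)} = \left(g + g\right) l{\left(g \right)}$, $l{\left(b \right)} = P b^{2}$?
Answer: $-10368$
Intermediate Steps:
$l{\left(b \right)} = 6 b^{2}$
$E{\left(g \right)} = 12 g^{3}$ ($E{\left(g \right)} = \left(g + g\right) 6 g^{2} = 2 g 6 g^{2} = 12 g^{3}$)
$\left(110 - 2\right) E{\left(-2 \right)} = \left(110 - 2\right) 12 \left(-2\right)^{3} = 108 \cdot 12 \left(-8\right) = 108 \left(-96\right) = -10368$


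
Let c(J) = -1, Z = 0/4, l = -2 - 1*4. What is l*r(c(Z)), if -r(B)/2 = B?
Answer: -12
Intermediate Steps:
l = -6 (l = -2 - 4 = -6)
Z = 0 (Z = 0*(1/4) = 0)
r(B) = -2*B
l*r(c(Z)) = -(-12)*(-1) = -6*2 = -12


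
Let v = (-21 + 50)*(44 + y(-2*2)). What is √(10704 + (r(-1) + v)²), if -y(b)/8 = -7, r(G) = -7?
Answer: √8380153 ≈ 2894.8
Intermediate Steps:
y(b) = 56 (y(b) = -8*(-7) = 56)
v = 2900 (v = (-21 + 50)*(44 + 56) = 29*100 = 2900)
√(10704 + (r(-1) + v)²) = √(10704 + (-7 + 2900)²) = √(10704 + 2893²) = √(10704 + 8369449) = √8380153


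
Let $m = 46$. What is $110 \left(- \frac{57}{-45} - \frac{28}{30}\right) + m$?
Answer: $\frac{248}{3} \approx 82.667$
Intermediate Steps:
$110 \left(- \frac{57}{-45} - \frac{28}{30}\right) + m = 110 \left(- \frac{57}{-45} - \frac{28}{30}\right) + 46 = 110 \left(\left(-57\right) \left(- \frac{1}{45}\right) - \frac{14}{15}\right) + 46 = 110 \left(\frac{19}{15} - \frac{14}{15}\right) + 46 = 110 \cdot \frac{1}{3} + 46 = \frac{110}{3} + 46 = \frac{248}{3}$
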